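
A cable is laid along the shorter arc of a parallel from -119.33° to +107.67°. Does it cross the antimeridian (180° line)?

Naïve |107.67 − -119.33| = 227.0° > 180°, so the shorter arc goes the other way round — across 180°.
Signed shortest Δλ = ((107.67 − -119.33 + 180) mod 360) − 180 = -133.0°.
Going west by 133.0° from -119.33° passes through 180° before reaching +107.67°.

Yes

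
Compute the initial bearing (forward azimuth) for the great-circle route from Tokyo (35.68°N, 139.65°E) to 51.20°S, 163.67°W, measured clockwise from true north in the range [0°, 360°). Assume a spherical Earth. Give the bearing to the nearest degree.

Δλ = -163.67 − 139.65 = -303.32°; wrapped into (−180°, 180°]: 56.68°.
θ = atan2( sin Δλ · cos φ₂ , cos φ₁ · sin φ₂ − sin φ₁ · cos φ₂ · cos Δλ )
  = atan2(0.52360, -0.83381) = 147.873° → normalised to [0°, 360°): 147.873°.

148°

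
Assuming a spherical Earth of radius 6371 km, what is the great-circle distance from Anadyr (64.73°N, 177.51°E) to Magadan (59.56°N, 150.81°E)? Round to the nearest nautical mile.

803 nmi

Δλ = 150.81 − 177.51 = -26.70°.
Δφ = 59.56 − 64.73 = -5.17°.
a = sin²(Δφ/2) + cos φ₁ · cos φ₂ · sin²(Δλ/2) = 0.013565.
c = 2·atan2(√a, √(1−a)) = 0.23346 rad → d = 6371·c ≈ 1487.41 km ≈ 803.13 nmi.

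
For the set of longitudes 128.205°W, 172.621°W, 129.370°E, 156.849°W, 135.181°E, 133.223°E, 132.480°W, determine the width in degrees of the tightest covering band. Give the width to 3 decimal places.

Sort the longitudes: -172.621°, -156.849°, -132.480°, -128.205°, +129.370°, +133.223°, +135.181°.
Eastward gaps between consecutive values (wrapping around): 15.772°, 24.369°, 4.275°, 257.575°, 3.853°, 1.958°, 52.198°.
Largest gap = 257.575° ⇒ minimal covering band is its complement: 360° − 257.575° = 102.425°.
Band runs from +129.370° eastward to -128.205°, crossing the antimeridian.

102.425°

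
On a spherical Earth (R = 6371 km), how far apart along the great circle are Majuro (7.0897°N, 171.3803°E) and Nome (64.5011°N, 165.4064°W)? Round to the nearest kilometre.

6642 km

Δλ = -165.4064 − 171.3803 = -336.7867°; wrapped into (−180°, 180°]: 23.2133°.
Δφ = 64.5011 − 7.0897 = 57.4114°.
a = sin²(Δφ/2) + cos φ₁ · cos φ₂ · sin²(Δλ/2) = 0.247991.
c = 2·atan2(√a, √(1−a)) = 1.04255 rad → d = 6371·c ≈ 6642.09 km.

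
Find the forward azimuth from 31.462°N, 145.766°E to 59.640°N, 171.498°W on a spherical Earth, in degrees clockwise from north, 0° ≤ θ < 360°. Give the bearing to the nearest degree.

32°

Δλ = -171.498 − 145.766 = -317.264°; wrapped into (−180°, 180°]: 42.736°.
θ = atan2( sin Δλ · cos φ₂ , cos φ₁ · sin φ₂ − sin φ₁ · cos φ₂ · cos Δλ )
  = atan2(0.34300, 0.54225) = 32.315° → normalised to [0°, 360°): 32.315°.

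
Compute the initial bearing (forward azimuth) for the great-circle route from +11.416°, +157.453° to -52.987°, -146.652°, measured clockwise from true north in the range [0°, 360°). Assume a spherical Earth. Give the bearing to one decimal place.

149.6°

Δλ = -146.652 − 157.453 = -304.105°; wrapped into (−180°, 180°]: 55.895°.
θ = atan2( sin Δλ · cos φ₂ , cos φ₁ · sin φ₂ − sin φ₁ · cos φ₂ · cos Δλ )
  = atan2(0.49846, -0.84951) = 149.597° → normalised to [0°, 360°): 149.597°.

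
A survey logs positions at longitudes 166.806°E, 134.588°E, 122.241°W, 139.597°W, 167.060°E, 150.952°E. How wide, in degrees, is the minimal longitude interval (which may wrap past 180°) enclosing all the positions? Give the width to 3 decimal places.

Sort the longitudes: -139.597°, -122.241°, +134.588°, +150.952°, +166.806°, +167.060°.
Eastward gaps between consecutive values (wrapping around): 17.356°, 256.829°, 16.364°, 15.854°, 0.254°, 53.343°.
Largest gap = 256.829° ⇒ minimal covering band is its complement: 360° − 256.829° = 103.171°.
Band runs from +134.588° eastward to -122.241°, crossing the antimeridian.

103.171°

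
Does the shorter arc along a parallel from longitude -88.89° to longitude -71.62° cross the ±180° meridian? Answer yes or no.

Signed shortest Δλ = ((-71.62 − -88.89 + 180) mod 360) − 180 = 17.27°.
Going east by 17.27° from -88.89° reaches -71.62° without touching 180°.

No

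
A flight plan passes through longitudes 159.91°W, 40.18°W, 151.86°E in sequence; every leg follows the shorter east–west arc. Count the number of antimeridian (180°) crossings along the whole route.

Leg 1: -159.91° → -40.18°, shortest Δλ = 119.73° (east) — does not cross 180°.
Leg 2: -40.18° → +151.86°, shortest Δλ = -167.96° (west) — crosses 180°.
Total crossings: 1.

1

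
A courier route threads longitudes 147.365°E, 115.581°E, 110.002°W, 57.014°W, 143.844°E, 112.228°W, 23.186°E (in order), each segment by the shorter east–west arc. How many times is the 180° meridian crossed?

Leg 1: +147.365° → +115.581°, shortest Δλ = -31.784° (west) — does not cross 180°.
Leg 2: +115.581° → -110.002°, shortest Δλ = 134.417° (east) — crosses 180°.
Leg 3: -110.002° → -57.014°, shortest Δλ = 52.988° (east) — does not cross 180°.
Leg 4: -57.014° → +143.844°, shortest Δλ = -159.142° (west) — crosses 180°.
Leg 5: +143.844° → -112.228°, shortest Δλ = 103.928° (east) — crosses 180°.
Leg 6: -112.228° → +23.186°, shortest Δλ = 135.414° (east) — does not cross 180°.
Total crossings: 3.

3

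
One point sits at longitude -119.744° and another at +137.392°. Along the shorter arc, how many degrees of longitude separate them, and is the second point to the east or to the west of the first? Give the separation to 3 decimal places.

Raw difference: 137.392 − -119.744 = 257.136°.
Normalise into (−180°, 180°]: 257.136° − 360° = -102.864°.
Negative ⇒ the second point lies to the west; separation 102.864°.

102.864° west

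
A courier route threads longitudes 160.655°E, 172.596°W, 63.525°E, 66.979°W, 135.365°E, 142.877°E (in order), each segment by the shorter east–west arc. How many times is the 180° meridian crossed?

Leg 1: +160.655° → -172.596°, shortest Δλ = 26.749° (east) — crosses 180°.
Leg 2: -172.596° → +63.525°, shortest Δλ = -123.879° (west) — crosses 180°.
Leg 3: +63.525° → -66.979°, shortest Δλ = -130.504° (west) — does not cross 180°.
Leg 4: -66.979° → +135.365°, shortest Δλ = -157.656° (west) — crosses 180°.
Leg 5: +135.365° → +142.877°, shortest Δλ = 7.512° (east) — does not cross 180°.
Total crossings: 3.

3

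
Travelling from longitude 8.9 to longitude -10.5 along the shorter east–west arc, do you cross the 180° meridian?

Signed shortest Δλ = ((-10.5 − 8.9 + 180) mod 360) − 180 = -19.4°.
Going west by 19.4° from +8.9° reaches -10.5° without touching 180°.

No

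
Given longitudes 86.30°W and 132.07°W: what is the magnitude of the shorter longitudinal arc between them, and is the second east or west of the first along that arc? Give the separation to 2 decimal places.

45.77° west

Raw difference: -132.07 − -86.30 = -45.77°.
Normalise into (−180°, 180°]: -45.77° stays -45.77°.
Negative ⇒ the second point lies to the west; separation 45.77°.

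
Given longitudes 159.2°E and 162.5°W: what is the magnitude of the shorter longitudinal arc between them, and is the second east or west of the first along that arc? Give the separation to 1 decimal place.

38.3° east

Raw difference: -162.5 − 159.2 = -321.7°.
Normalise into (−180°, 180°]: -321.7° + 360° = 38.3°.
Positive ⇒ the second point lies to the east; separation 38.3°.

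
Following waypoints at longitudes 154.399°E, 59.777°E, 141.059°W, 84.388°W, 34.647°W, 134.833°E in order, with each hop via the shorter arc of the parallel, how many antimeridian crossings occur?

Leg 1: +154.399° → +59.777°, shortest Δλ = -94.622° (west) — does not cross 180°.
Leg 2: +59.777° → -141.059°, shortest Δλ = 159.164° (east) — crosses 180°.
Leg 3: -141.059° → -84.388°, shortest Δλ = 56.671° (east) — does not cross 180°.
Leg 4: -84.388° → -34.647°, shortest Δλ = 49.741° (east) — does not cross 180°.
Leg 5: -34.647° → +134.833°, shortest Δλ = 169.48° (east) — does not cross 180°.
Total crossings: 1.

1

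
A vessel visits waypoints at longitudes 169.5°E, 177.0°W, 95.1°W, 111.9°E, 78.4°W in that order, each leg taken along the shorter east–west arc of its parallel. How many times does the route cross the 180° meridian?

Leg 1: +169.5° → -177.0°, shortest Δλ = 13.5° (east) — crosses 180°.
Leg 2: -177.0° → -95.1°, shortest Δλ = 81.9° (east) — does not cross 180°.
Leg 3: -95.1° → +111.9°, shortest Δλ = -153.0° (west) — crosses 180°.
Leg 4: +111.9° → -78.4°, shortest Δλ = 169.7° (east) — crosses 180°.
Total crossings: 3.

3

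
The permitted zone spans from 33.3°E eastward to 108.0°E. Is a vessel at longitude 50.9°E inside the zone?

Band width going east from +33.3° to +108.0°: ((108.0 − 33.3) mod 360) = 74.7°.
Offset of +50.9° east of the west edge: ((50.9 − 33.3) mod 360) = 17.6°.
17.6° ≤ 74.7° ⇒ inside.

Yes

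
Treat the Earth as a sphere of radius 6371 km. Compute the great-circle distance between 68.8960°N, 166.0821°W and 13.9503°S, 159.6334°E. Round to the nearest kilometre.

Δλ = 159.6334 − -166.0821 = 325.7155°; wrapped into (−180°, 180°]: -34.2845°.
Δφ = -13.9503 − 68.8960 = -82.8463°.
a = sin²(Δφ/2) + cos φ₁ · cos φ₂ · sin²(Δλ/2) = 0.468092.
c = 2·atan2(√a, √(1−a)) = 1.50694 rad → d = 6371·c ≈ 9600.69 km.

9601 km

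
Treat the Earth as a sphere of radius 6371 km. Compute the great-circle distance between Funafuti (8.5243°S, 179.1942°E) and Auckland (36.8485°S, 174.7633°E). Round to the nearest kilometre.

3181 km

Δλ = 174.7633 − 179.1942 = -4.4309°.
Δφ = -36.8485 − -8.5243 = -28.3242°.
a = sin²(Δφ/2) + cos φ₁ · cos φ₂ · sin²(Δλ/2) = 0.061044.
c = 2·atan2(√a, √(1−a)) = 0.49931 rad → d = 6371·c ≈ 3181.12 km.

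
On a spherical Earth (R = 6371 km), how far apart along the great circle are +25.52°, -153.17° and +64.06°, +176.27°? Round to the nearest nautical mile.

2602 nmi

Δλ = 176.27 − -153.17 = 329.44°; wrapped into (−180°, 180°]: -30.56°.
Δφ = 64.06 − 25.52 = 38.54°.
a = sin²(Δφ/2) + cos φ₁ · cos φ₂ · sin²(Δλ/2) = 0.136329.
c = 2·atan2(√a, √(1−a)) = 0.75636 rad → d = 6371·c ≈ 4818.75 km ≈ 2601.92 nmi.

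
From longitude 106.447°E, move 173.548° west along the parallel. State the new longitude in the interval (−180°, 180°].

67.101°W

Start at +106.447°; shift −173.548° → -67.101°.
-67.101° already lies in (−180°, 180°].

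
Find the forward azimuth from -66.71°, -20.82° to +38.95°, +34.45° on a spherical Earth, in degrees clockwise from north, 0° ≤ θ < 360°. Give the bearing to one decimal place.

44.3°

Δλ = 34.45 − -20.82 = 55.27°.
θ = atan2( sin Δλ · cos φ₂ , cos φ₁ · sin φ₂ − sin φ₁ · cos φ₂ · cos Δλ )
  = atan2(0.63915, 0.65551) = 44.276° → normalised to [0°, 360°): 44.276°.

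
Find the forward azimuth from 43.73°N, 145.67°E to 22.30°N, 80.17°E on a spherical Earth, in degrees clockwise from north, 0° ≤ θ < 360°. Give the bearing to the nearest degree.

271°

Δλ = 80.17 − 145.67 = -65.50°.
θ = atan2( sin Δλ · cos φ₂ , cos φ₁ · sin φ₂ − sin φ₁ · cos φ₂ · cos Δλ )
  = atan2(-0.84191, 0.00898) = -89.389° → normalised to [0°, 360°): 270.611°.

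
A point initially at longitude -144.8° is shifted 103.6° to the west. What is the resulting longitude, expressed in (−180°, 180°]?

+111.6°

Start at -144.8°; shift −103.6° → -248.4°.
-248.4° lies outside (−180°, 180°]; add 360° → +111.6°.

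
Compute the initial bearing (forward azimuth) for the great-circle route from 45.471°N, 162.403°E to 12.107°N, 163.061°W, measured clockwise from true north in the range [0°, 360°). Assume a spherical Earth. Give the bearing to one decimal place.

Δλ = -163.061 − 162.403 = -325.464°; wrapped into (−180°, 180°]: 34.536°.
θ = atan2( sin Δλ · cos φ₂ , cos φ₁ · sin φ₂ − sin φ₁ · cos φ₂ · cos Δλ )
  = atan2(0.55431, -0.42712) = 127.615° → normalised to [0°, 360°): 127.615°.

127.6°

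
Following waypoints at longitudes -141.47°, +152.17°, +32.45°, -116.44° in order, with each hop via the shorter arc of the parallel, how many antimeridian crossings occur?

Leg 1: -141.47° → +152.17°, shortest Δλ = -66.36° (west) — crosses 180°.
Leg 2: +152.17° → +32.45°, shortest Δλ = -119.72° (west) — does not cross 180°.
Leg 3: +32.45° → -116.44°, shortest Δλ = -148.89° (west) — does not cross 180°.
Total crossings: 1.

1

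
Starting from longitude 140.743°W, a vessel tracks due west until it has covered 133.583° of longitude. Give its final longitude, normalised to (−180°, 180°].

Start at -140.743°; shift −133.583° → -274.326°.
-274.326° lies outside (−180°, 180°]; add 360° → +85.674°.

85.674°E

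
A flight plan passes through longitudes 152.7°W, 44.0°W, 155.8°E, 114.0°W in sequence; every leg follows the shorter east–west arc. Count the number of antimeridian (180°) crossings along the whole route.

Leg 1: -152.7° → -44.0°, shortest Δλ = 108.7° (east) — does not cross 180°.
Leg 2: -44.0° → +155.8°, shortest Δλ = -160.2° (west) — crosses 180°.
Leg 3: +155.8° → -114.0°, shortest Δλ = 90.2° (east) — crosses 180°.
Total crossings: 2.

2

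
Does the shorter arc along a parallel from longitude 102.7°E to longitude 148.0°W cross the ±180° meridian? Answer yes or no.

Yes

Naïve |-148.0 − 102.7| = 250.7° > 180°, so the shorter arc goes the other way round — across 180°.
Signed shortest Δλ = ((-148.0 − 102.7 + 180) mod 360) − 180 = 109.3°.
Going east by 109.3° from +102.7° passes through 180° before reaching -148.0°.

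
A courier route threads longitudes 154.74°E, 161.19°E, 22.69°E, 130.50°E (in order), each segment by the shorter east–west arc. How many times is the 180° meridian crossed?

Leg 1: +154.74° → +161.19°, shortest Δλ = 6.45° (east) — does not cross 180°.
Leg 2: +161.19° → +22.69°, shortest Δλ = -138.5° (west) — does not cross 180°.
Leg 3: +22.69° → +130.50°, shortest Δλ = 107.81° (east) — does not cross 180°.
Total crossings: 0.

0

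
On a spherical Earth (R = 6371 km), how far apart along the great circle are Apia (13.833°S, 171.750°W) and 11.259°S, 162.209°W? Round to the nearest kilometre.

1074 km

Δλ = -162.209 − -171.750 = 9.541°.
Δφ = -11.259 − -13.833 = 2.574°.
a = sin²(Δφ/2) + cos φ₁ · cos φ₂ · sin²(Δλ/2) = 0.007091.
c = 2·atan2(√a, √(1−a)) = 0.16862 rad → d = 6371·c ≈ 1074.25 km.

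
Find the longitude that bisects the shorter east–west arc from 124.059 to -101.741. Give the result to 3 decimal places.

Signed shortest Δλ from +124.059° to -101.741° is +134.200°.
Midpoint longitude = +124.059° + (+134.200°)/2 = +124.059° + 67.100° = +191.159°.
Normalise into (−180°, 180°]: -168.841°.
(The naïve average (+124.059 + -101.741)/2 = 11.159° is on the wrong side of the globe.)

-168.841°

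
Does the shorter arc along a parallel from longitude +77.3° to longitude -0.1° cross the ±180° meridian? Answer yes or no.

Signed shortest Δλ = ((-0.1 − 77.3 + 180) mod 360) − 180 = -77.4°.
Going west by 77.4° from +77.3° reaches -0.1° without touching 180°.

No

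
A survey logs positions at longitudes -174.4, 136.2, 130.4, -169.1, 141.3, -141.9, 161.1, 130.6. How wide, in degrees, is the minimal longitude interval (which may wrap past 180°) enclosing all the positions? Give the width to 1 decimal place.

87.7°

Sort the longitudes: -174.4°, -169.1°, -141.9°, +130.4°, +130.6°, +136.2°, +141.3°, +161.1°.
Eastward gaps between consecutive values (wrapping around): 5.3°, 27.2°, 272.3°, 0.2°, 5.6°, 5.1°, 19.8°, 24.5°.
Largest gap = 272.3° ⇒ minimal covering band is its complement: 360° − 272.3° = 87.7°.
Band runs from +130.4° eastward to -141.9°, crossing the antimeridian.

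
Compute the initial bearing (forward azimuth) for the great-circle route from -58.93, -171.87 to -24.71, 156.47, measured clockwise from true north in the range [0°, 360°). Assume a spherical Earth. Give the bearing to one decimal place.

313.1°

Δλ = 156.47 − -171.87 = 328.34°; wrapped into (−180°, 180°]: -31.66°.
θ = atan2( sin Δλ · cos φ₂ , cos φ₁ · sin φ₂ − sin φ₁ · cos φ₂ · cos Δλ )
  = atan2(-0.47682, 0.44657) = -46.876° → normalised to [0°, 360°): 313.124°.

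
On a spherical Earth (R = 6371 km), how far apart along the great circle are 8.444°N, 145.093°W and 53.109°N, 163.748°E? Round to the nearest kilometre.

6746 km

Δλ = 163.748 − -145.093 = 308.841°; wrapped into (−180°, 180°]: -51.159°.
Δφ = 53.109 − 8.444 = 44.665°.
a = sin²(Δφ/2) + cos φ₁ · cos φ₂ · sin²(Δλ/2) = 0.255079.
c = 2·atan2(√a, √(1−a)) = 1.05889 rad → d = 6371·c ≈ 6746.17 km.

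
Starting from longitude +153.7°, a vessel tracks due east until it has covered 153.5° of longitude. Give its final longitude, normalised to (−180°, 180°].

Start at +153.7°; shift +153.5° → +307.2°.
+307.2° lies outside (−180°, 180°]; subtract 360° → -52.8°.

-52.8°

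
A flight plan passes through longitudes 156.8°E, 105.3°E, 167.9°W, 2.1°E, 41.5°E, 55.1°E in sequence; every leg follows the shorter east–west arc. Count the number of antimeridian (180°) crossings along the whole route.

Leg 1: +156.8° → +105.3°, shortest Δλ = -51.5° (west) — does not cross 180°.
Leg 2: +105.3° → -167.9°, shortest Δλ = 86.8° (east) — crosses 180°.
Leg 3: -167.9° → +2.1°, shortest Δλ = 170.0° (east) — does not cross 180°.
Leg 4: +2.1° → +41.5°, shortest Δλ = 39.4° (east) — does not cross 180°.
Leg 5: +41.5° → +55.1°, shortest Δλ = 13.6° (east) — does not cross 180°.
Total crossings: 1.

1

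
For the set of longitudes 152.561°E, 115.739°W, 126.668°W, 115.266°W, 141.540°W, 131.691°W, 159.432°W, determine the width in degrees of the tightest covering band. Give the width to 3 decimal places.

Sort the longitudes: -159.432°, -141.540°, -131.691°, -126.668°, -115.739°, -115.266°, +152.561°.
Eastward gaps between consecutive values (wrapping around): 17.892°, 9.849°, 5.023°, 10.929°, 0.473°, 267.827°, 48.007°.
Largest gap = 267.827° ⇒ minimal covering band is its complement: 360° − 267.827° = 92.173°.
Band runs from +152.561° eastward to -115.266°, crossing the antimeridian.

92.173°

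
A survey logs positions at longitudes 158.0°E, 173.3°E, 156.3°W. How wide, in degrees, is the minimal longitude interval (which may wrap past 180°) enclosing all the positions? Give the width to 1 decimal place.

Sort the longitudes: -156.3°, +158.0°, +173.3°.
Eastward gaps between consecutive values (wrapping around): 314.3°, 15.3°, 30.4°.
Largest gap = 314.3° ⇒ minimal covering band is its complement: 360° − 314.3° = 45.7°.
Band runs from +158.0° eastward to -156.3°, crossing the antimeridian.

45.7°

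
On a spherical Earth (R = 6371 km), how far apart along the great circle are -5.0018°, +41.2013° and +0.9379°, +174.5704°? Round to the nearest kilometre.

Δλ = 174.5704 − 41.2013 = 133.3691°.
Δφ = 0.9379 − -5.0018 = 5.9397°.
a = sin²(Δφ/2) + cos φ₁ · cos φ₂ · sin²(Δλ/2) = 0.842708.
c = 2·atan2(√a, √(1−a)) = 2.32597 rad → d = 6371·c ≈ 14818.76 km.

14819 km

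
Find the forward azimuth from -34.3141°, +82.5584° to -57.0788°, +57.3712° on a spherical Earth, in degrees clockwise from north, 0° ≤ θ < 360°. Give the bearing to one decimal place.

Δλ = 57.3712 − 82.5584 = -25.1872°.
θ = atan2( sin Δλ · cos φ₂ , cos φ₁ · sin φ₂ − sin φ₁ · cos φ₂ · cos Δλ )
  = atan2(-0.23129, -0.41608) = -150.931° → normalised to [0°, 360°): 209.069°.

209.1°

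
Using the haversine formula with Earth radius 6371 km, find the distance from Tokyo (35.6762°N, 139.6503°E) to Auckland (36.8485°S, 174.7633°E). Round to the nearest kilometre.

8842 km

Δλ = 174.7633 − 139.6503 = 35.1130°.
Δφ = -36.8485 − 35.6762 = -72.5247°.
a = sin²(Δφ/2) + cos φ₁ · cos φ₂ · sin²(Δλ/2) = 0.409000.
c = 2·atan2(√a, √(1−a)) = 1.38778 rad → d = 6371·c ≈ 8841.53 km.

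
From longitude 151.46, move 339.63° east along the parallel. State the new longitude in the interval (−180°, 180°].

Start at +151.46°; shift +339.63° → +491.09°.
+491.09° lies outside (−180°, 180°]; subtract 360° → +131.09°.

+131.09°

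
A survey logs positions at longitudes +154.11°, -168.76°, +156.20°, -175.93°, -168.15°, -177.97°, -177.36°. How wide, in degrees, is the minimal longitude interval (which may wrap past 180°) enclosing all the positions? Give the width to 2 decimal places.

37.74°

Sort the longitudes: -177.97°, -177.36°, -175.93°, -168.76°, -168.15°, +154.11°, +156.20°.
Eastward gaps between consecutive values (wrapping around): 0.61°, 1.43°, 7.17°, 0.61°, 322.26°, 2.09°, 25.83°.
Largest gap = 322.26° ⇒ minimal covering band is its complement: 360° − 322.26° = 37.74°.
Band runs from +154.11° eastward to -168.15°, crossing the antimeridian.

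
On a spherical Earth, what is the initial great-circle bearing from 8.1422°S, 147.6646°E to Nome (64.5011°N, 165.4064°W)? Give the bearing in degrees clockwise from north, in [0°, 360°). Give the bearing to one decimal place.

Δλ = -165.4064 − 147.6646 = -313.0710°; wrapped into (−180°, 180°]: 46.9290°.
θ = atan2( sin Δλ · cos φ₂ , cos φ₁ · sin φ₂ − sin φ₁ · cos φ₂ · cos Δλ )
  = atan2(0.31448, 0.93513) = 18.587° → normalised to [0°, 360°): 18.587°.

18.6°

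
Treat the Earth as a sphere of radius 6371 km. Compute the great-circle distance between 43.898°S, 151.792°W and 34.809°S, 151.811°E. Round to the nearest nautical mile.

2622 nmi

Δλ = 151.811 − -151.792 = 303.603°; wrapped into (−180°, 180°]: -56.397°.
Δφ = -34.809 − -43.898 = 9.089°.
a = sin²(Δφ/2) + cos φ₁ · cos φ₂ · sin²(Δλ/2) = 0.138380.
c = 2·atan2(√a, √(1−a)) = 0.76231 rad → d = 6371·c ≈ 4856.70 km ≈ 2622.41 nmi.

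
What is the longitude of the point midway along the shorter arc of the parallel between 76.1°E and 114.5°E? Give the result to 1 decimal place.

95.3°E

Signed shortest Δλ from +76.1° to +114.5° is +38.4°.
Midpoint longitude = +76.1° + (+38.4°)/2 = +76.1° + 19.2° = +95.3°.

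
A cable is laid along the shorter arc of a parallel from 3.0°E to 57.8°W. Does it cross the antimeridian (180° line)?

No

Signed shortest Δλ = ((-57.8 − 3.0 + 180) mod 360) − 180 = -60.8°.
Going west by 60.8° from +3.0° reaches -57.8° without touching 180°.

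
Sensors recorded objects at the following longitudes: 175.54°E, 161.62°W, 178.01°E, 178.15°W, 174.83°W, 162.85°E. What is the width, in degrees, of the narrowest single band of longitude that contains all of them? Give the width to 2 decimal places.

35.53°

Sort the longitudes: -178.15°, -174.83°, -161.62°, +162.85°, +175.54°, +178.01°.
Eastward gaps between consecutive values (wrapping around): 3.32°, 13.21°, 324.47°, 12.69°, 2.47°, 3.84°.
Largest gap = 324.47° ⇒ minimal covering band is its complement: 360° − 324.47° = 35.53°.
Band runs from +162.85° eastward to -161.62°, crossing the antimeridian.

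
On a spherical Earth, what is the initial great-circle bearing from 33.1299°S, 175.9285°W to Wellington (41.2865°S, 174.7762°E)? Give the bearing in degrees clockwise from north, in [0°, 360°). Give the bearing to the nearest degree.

219°

Δλ = 174.7762 − -175.9285 = 350.7047°; wrapped into (−180°, 180°]: -9.2953°.
θ = atan2( sin Δλ · cos φ₂ , cos φ₁ · sin φ₂ − sin φ₁ · cos φ₂ · cos Δλ )
  = atan2(-0.12137, -0.14727) = -140.507° → normalised to [0°, 360°): 219.493°.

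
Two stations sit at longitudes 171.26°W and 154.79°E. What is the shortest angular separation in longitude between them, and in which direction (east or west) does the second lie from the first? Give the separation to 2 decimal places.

Raw difference: 154.79 − -171.26 = 326.05°.
Normalise into (−180°, 180°]: 326.05° − 360° = -33.95°.
Negative ⇒ the second point lies to the west; separation 33.95°.

33.95° west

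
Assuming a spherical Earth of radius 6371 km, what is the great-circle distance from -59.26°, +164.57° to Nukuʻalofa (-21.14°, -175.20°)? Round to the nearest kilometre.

Δλ = -175.20 − 164.57 = -339.77°; wrapped into (−180°, 180°]: 20.23°.
Δφ = -21.14 − -59.26 = 38.12°.
a = sin²(Δφ/2) + cos φ₁ · cos φ₂ · sin²(Δλ/2) = 0.121345.
c = 2·atan2(√a, √(1−a)) = 0.71161 rad → d = 6371·c ≈ 4533.68 km.

4534 km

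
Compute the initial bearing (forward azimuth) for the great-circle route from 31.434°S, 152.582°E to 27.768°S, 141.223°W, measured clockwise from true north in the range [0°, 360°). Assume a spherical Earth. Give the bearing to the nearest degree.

105°

Δλ = -141.223 − 152.582 = -293.805°; wrapped into (−180°, 180°]: 66.195°.
θ = atan2( sin Δλ · cos φ₂ , cos φ₁ · sin φ₂ − sin φ₁ · cos φ₂ · cos Δλ )
  = atan2(0.80956, -0.21126) = 104.626° → normalised to [0°, 360°): 104.626°.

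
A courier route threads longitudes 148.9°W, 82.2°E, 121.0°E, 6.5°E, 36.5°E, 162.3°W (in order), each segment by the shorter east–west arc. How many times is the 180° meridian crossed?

2

Leg 1: -148.9° → +82.2°, shortest Δλ = -128.9° (west) — crosses 180°.
Leg 2: +82.2° → +121.0°, shortest Δλ = 38.8° (east) — does not cross 180°.
Leg 3: +121.0° → +6.5°, shortest Δλ = -114.5° (west) — does not cross 180°.
Leg 4: +6.5° → +36.5°, shortest Δλ = 30.0° (east) — does not cross 180°.
Leg 5: +36.5° → -162.3°, shortest Δλ = 161.2° (east) — crosses 180°.
Total crossings: 2.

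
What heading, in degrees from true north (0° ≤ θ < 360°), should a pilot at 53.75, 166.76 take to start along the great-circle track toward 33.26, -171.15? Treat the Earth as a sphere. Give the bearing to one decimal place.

133.7°

Δλ = -171.15 − 166.76 = -337.91°; wrapped into (−180°, 180°]: 22.09°.
θ = atan2( sin Δλ · cos φ₂ , cos φ₁ · sin φ₂ − sin φ₁ · cos φ₂ · cos Δλ )
  = atan2(0.31446, -0.30054) = 133.704° → normalised to [0°, 360°): 133.704°.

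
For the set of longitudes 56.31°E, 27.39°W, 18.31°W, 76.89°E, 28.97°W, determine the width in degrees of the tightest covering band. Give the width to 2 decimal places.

Sort the longitudes: -28.97°, -27.39°, -18.31°, +56.31°, +76.89°.
Eastward gaps between consecutive values (wrapping around): 1.58°, 9.08°, 74.62°, 20.58°, 254.14°.
Largest gap = 254.14° ⇒ minimal covering band is its complement: 360° − 254.14° = 105.86°.
Band runs from -28.97° eastward to +76.89°.

105.86°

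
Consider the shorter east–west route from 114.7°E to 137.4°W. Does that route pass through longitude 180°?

Yes

Naïve |-137.4 − 114.7| = 252.1° > 180°, so the shorter arc goes the other way round — across 180°.
Signed shortest Δλ = ((-137.4 − 114.7 + 180) mod 360) − 180 = 107.9°.
Going east by 107.9° from +114.7° passes through 180° before reaching -137.4°.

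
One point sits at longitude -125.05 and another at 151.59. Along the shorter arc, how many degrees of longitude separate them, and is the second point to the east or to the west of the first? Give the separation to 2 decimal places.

Raw difference: 151.59 − -125.05 = 276.64°.
Normalise into (−180°, 180°]: 276.64° − 360° = -83.36°.
Negative ⇒ the second point lies to the west; separation 83.36°.

83.36° west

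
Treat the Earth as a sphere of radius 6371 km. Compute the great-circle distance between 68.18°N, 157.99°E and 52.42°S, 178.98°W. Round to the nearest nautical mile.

Δλ = -178.98 − 157.99 = -336.97°; wrapped into (−180°, 180°]: 23.03°.
Δφ = -52.42 − 68.18 = -120.60°.
a = sin²(Δφ/2) + cos φ₁ · cos φ₂ · sin²(Δλ/2) = 0.763554.
c = 2·atan2(√a, √(1−a)) = 2.12599 rad → d = 6371·c ≈ 13544.68 km ≈ 7313.54 nmi.

7314 nmi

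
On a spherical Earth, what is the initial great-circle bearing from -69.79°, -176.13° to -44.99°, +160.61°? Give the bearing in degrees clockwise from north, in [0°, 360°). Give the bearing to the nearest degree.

323°

Δλ = 160.61 − -176.13 = 336.74°; wrapped into (−180°, 180°]: -23.26°.
θ = atan2( sin Δλ · cos φ₂ , cos φ₁ · sin φ₂ − sin φ₁ · cos φ₂ · cos Δλ )
  = atan2(-0.27929, 0.36551) = -37.384° → normalised to [0°, 360°): 322.616°.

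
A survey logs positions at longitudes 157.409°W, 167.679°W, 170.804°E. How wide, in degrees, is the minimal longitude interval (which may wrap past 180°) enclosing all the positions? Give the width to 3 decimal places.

31.787°

Sort the longitudes: -167.679°, -157.409°, +170.804°.
Eastward gaps between consecutive values (wrapping around): 10.270°, 328.213°, 21.517°.
Largest gap = 328.213° ⇒ minimal covering band is its complement: 360° − 328.213° = 31.787°.
Band runs from +170.804° eastward to -157.409°, crossing the antimeridian.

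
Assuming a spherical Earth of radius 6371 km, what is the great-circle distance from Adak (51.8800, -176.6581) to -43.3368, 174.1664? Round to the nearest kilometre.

10624 km

Δλ = 174.1664 − -176.6581 = 350.8245°; wrapped into (−180°, 180°]: -9.1755°.
Δφ = -43.3368 − 51.8800 = -95.2168°.
a = sin²(Δφ/2) + cos φ₁ · cos φ₂ · sin²(Δλ/2) = 0.548335.
c = 2·atan2(√a, √(1−a)) = 1.66762 rad → d = 6371·c ≈ 10624.39 km.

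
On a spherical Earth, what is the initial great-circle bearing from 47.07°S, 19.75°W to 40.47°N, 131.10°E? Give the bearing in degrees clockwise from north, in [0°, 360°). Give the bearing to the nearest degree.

97°

Δλ = 131.10 − -19.75 = 150.85°.
θ = atan2( sin Δλ · cos φ₂ , cos φ₁ · sin φ₂ − sin φ₁ · cos φ₂ · cos Δλ )
  = atan2(0.37056, -0.04439) = 96.831° → normalised to [0°, 360°): 96.831°.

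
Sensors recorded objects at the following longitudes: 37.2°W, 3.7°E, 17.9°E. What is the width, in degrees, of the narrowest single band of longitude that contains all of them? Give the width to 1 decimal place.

Sort the longitudes: -37.2°, +3.7°, +17.9°.
Eastward gaps between consecutive values (wrapping around): 40.9°, 14.2°, 304.9°.
Largest gap = 304.9° ⇒ minimal covering band is its complement: 360° − 304.9° = 55.1°.
Band runs from -37.2° eastward to +17.9°.

55.1°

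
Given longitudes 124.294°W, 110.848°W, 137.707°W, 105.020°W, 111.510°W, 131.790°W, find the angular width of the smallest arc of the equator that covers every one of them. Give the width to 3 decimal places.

32.687°

Sort the longitudes: -137.707°, -131.790°, -124.294°, -111.510°, -110.848°, -105.020°.
Eastward gaps between consecutive values (wrapping around): 5.917°, 7.496°, 12.784°, 0.662°, 5.828°, 327.313°.
Largest gap = 327.313° ⇒ minimal covering band is its complement: 360° − 327.313° = 32.687°.
Band runs from -137.707° eastward to -105.020°.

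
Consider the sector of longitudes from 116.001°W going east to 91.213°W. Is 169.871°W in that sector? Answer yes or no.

No

Band width going east from -116.001° to -91.213°: ((-91.213 − -116.001) mod 360) = 24.788°.
Offset of -169.871° east of the west edge: ((-169.871 − -116.001) mod 360) = 306.130°.
306.130° > 24.788° ⇒ outside.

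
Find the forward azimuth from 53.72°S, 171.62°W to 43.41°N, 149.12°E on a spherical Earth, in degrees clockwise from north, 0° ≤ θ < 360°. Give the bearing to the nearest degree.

Δλ = 149.12 − -171.62 = 320.74°; wrapped into (−180°, 180°]: -39.26°.
θ = atan2( sin Δλ · cos φ₂ , cos φ₁ · sin φ₂ − sin φ₁ · cos φ₂ · cos Δλ )
  = atan2(-0.45973, 0.86008) = -28.125° → normalised to [0°, 360°): 331.875°.

332°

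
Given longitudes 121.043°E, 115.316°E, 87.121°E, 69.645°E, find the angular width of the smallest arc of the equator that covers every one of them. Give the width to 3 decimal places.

51.398°

Sort the longitudes: +69.645°, +87.121°, +115.316°, +121.043°.
Eastward gaps between consecutive values (wrapping around): 17.476°, 28.195°, 5.727°, 308.602°.
Largest gap = 308.602° ⇒ minimal covering band is its complement: 360° − 308.602° = 51.398°.
Band runs from +69.645° eastward to +121.043°.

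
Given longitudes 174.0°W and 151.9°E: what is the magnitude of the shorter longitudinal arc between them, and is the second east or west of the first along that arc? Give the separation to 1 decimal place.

34.1° west

Raw difference: 151.9 − -174.0 = 325.9°.
Normalise into (−180°, 180°]: 325.9° − 360° = -34.1°.
Negative ⇒ the second point lies to the west; separation 34.1°.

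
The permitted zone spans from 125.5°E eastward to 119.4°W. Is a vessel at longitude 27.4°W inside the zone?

Band width going east from +125.5° to -119.4°: ((-119.4 − 125.5) mod 360) = 115.1°.
Offset of -27.4° east of the west edge: ((-27.4 − 125.5) mod 360) = 207.1°.
207.1° > 115.1° ⇒ outside.

No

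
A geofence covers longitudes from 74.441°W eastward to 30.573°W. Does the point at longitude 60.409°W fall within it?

Yes

Band width going east from -74.441° to -30.573°: ((-30.573 − -74.441) mod 360) = 43.868°.
Offset of -60.409° east of the west edge: ((-60.409 − -74.441) mod 360) = 14.032°.
14.032° ≤ 43.868° ⇒ inside.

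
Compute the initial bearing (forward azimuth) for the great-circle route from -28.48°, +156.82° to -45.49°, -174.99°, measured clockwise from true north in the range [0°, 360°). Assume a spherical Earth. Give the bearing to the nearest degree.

Δλ = -174.99 − 156.82 = -331.81°; wrapped into (−180°, 180°]: 28.19°.
θ = atan2( sin Δλ · cos φ₂ , cos φ₁ · sin φ₂ − sin φ₁ · cos φ₂ · cos Δλ )
  = atan2(0.33117, -0.33219) = 135.088° → normalised to [0°, 360°): 135.088°.

135°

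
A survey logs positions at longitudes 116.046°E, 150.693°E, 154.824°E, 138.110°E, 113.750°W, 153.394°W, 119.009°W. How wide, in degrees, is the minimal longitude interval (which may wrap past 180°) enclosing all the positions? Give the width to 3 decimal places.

Sort the longitudes: -153.394°, -119.009°, -113.750°, +116.046°, +138.110°, +150.693°, +154.824°.
Eastward gaps between consecutive values (wrapping around): 34.385°, 5.259°, 229.796°, 22.064°, 12.583°, 4.131°, 51.782°.
Largest gap = 229.796° ⇒ minimal covering band is its complement: 360° − 229.796° = 130.204°.
Band runs from +116.046° eastward to -113.750°, crossing the antimeridian.

130.204°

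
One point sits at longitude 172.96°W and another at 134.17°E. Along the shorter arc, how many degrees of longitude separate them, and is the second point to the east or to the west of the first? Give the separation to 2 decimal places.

52.87° west

Raw difference: 134.17 − -172.96 = 307.13°.
Normalise into (−180°, 180°]: 307.13° − 360° = -52.87°.
Negative ⇒ the second point lies to the west; separation 52.87°.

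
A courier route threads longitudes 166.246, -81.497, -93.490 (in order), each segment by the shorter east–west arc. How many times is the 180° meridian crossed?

Leg 1: +166.246° → -81.497°, shortest Δλ = 112.257° (east) — crosses 180°.
Leg 2: -81.497° → -93.490°, shortest Δλ = -11.993° (west) — does not cross 180°.
Total crossings: 1.

1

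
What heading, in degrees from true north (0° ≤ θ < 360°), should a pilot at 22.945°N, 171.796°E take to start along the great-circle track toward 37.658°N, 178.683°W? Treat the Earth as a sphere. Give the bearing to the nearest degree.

27°

Δλ = -178.683 − 171.796 = -350.479°; wrapped into (−180°, 180°]: 9.521°.
θ = atan2( sin Δλ · cos φ₂ , cos φ₁ · sin φ₂ − sin φ₁ · cos φ₂ · cos Δλ )
  = atan2(0.13095, 0.25823) = 26.890° → normalised to [0°, 360°): 26.890°.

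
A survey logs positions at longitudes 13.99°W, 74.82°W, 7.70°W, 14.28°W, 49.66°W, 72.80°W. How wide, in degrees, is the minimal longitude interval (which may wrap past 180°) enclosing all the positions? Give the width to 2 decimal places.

Sort the longitudes: -74.82°, -72.80°, -49.66°, -14.28°, -13.99°, -7.70°.
Eastward gaps between consecutive values (wrapping around): 2.02°, 23.14°, 35.38°, 0.29°, 6.29°, 292.88°.
Largest gap = 292.88° ⇒ minimal covering band is its complement: 360° − 292.88° = 67.12°.
Band runs from -74.82° eastward to -7.70°.

67.12°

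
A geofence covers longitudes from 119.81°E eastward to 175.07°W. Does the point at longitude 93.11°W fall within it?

Band width going east from +119.81° to -175.07°: ((-175.07 − 119.81) mod 360) = 65.12°.
Offset of -93.11° east of the west edge: ((-93.11 − 119.81) mod 360) = 147.08°.
147.08° > 65.12° ⇒ outside.

No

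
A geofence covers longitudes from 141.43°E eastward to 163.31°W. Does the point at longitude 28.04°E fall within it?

No

Band width going east from +141.43° to -163.31°: ((-163.31 − 141.43) mod 360) = 55.26°.
Offset of +28.04° east of the west edge: ((28.04 − 141.43) mod 360) = 246.61°.
246.61° > 55.26° ⇒ outside.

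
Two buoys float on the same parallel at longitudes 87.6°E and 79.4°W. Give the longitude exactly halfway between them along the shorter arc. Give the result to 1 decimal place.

4.1°E

Signed shortest Δλ from +87.6° to -79.4° is -167.0°.
Midpoint longitude = +87.6° + (-167.0°)/2 = +87.6° − 83.5° = +4.1°.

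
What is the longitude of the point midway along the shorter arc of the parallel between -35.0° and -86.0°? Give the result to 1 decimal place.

-60.5°

Signed shortest Δλ from -35.0° to -86.0° is -51.0°.
Midpoint longitude = -35.0° + (-51.0°)/2 = -35.0° − 25.5° = -60.5°.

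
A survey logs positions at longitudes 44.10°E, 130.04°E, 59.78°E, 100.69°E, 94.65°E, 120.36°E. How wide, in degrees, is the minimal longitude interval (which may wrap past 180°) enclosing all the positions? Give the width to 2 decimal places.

85.94°

Sort the longitudes: +44.10°, +59.78°, +94.65°, +100.69°, +120.36°, +130.04°.
Eastward gaps between consecutive values (wrapping around): 15.68°, 34.87°, 6.04°, 19.67°, 9.68°, 274.06°.
Largest gap = 274.06° ⇒ minimal covering band is its complement: 360° − 274.06° = 85.94°.
Band runs from +44.10° eastward to +130.04°.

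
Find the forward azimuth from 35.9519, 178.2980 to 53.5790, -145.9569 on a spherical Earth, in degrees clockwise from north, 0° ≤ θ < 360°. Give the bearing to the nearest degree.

Δλ = -145.9569 − 178.2980 = -324.2549°; wrapped into (−180°, 180°]: 35.7451°.
θ = atan2( sin Δλ · cos φ₂ , cos φ₁ · sin φ₂ − sin φ₁ · cos φ₂ · cos Δλ )
  = atan2(0.34684, 0.36848) = 43.267° → normalised to [0°, 360°): 43.267°.

43°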